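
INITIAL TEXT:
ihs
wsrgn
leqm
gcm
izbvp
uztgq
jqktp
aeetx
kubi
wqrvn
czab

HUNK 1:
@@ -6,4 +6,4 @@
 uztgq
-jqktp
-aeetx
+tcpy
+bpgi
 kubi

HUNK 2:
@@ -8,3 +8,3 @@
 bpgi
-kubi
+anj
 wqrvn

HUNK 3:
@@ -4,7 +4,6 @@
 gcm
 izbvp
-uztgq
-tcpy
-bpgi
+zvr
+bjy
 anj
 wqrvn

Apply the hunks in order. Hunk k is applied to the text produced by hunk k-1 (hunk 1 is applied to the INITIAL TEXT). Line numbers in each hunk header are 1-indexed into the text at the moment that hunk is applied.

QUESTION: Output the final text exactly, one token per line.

Answer: ihs
wsrgn
leqm
gcm
izbvp
zvr
bjy
anj
wqrvn
czab

Derivation:
Hunk 1: at line 6 remove [jqktp,aeetx] add [tcpy,bpgi] -> 11 lines: ihs wsrgn leqm gcm izbvp uztgq tcpy bpgi kubi wqrvn czab
Hunk 2: at line 8 remove [kubi] add [anj] -> 11 lines: ihs wsrgn leqm gcm izbvp uztgq tcpy bpgi anj wqrvn czab
Hunk 3: at line 4 remove [uztgq,tcpy,bpgi] add [zvr,bjy] -> 10 lines: ihs wsrgn leqm gcm izbvp zvr bjy anj wqrvn czab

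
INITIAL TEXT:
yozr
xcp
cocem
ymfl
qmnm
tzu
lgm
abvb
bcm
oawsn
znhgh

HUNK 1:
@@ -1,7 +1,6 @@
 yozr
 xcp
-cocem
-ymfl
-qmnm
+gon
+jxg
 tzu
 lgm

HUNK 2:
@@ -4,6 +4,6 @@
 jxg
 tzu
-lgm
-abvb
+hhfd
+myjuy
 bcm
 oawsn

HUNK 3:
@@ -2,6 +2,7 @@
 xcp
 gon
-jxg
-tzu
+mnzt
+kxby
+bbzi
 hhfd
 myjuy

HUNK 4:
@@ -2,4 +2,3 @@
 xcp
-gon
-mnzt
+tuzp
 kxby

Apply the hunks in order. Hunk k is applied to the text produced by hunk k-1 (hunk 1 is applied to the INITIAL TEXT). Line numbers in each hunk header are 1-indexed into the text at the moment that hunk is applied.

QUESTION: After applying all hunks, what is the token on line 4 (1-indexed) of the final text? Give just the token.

Hunk 1: at line 1 remove [cocem,ymfl,qmnm] add [gon,jxg] -> 10 lines: yozr xcp gon jxg tzu lgm abvb bcm oawsn znhgh
Hunk 2: at line 4 remove [lgm,abvb] add [hhfd,myjuy] -> 10 lines: yozr xcp gon jxg tzu hhfd myjuy bcm oawsn znhgh
Hunk 3: at line 2 remove [jxg,tzu] add [mnzt,kxby,bbzi] -> 11 lines: yozr xcp gon mnzt kxby bbzi hhfd myjuy bcm oawsn znhgh
Hunk 4: at line 2 remove [gon,mnzt] add [tuzp] -> 10 lines: yozr xcp tuzp kxby bbzi hhfd myjuy bcm oawsn znhgh
Final line 4: kxby

Answer: kxby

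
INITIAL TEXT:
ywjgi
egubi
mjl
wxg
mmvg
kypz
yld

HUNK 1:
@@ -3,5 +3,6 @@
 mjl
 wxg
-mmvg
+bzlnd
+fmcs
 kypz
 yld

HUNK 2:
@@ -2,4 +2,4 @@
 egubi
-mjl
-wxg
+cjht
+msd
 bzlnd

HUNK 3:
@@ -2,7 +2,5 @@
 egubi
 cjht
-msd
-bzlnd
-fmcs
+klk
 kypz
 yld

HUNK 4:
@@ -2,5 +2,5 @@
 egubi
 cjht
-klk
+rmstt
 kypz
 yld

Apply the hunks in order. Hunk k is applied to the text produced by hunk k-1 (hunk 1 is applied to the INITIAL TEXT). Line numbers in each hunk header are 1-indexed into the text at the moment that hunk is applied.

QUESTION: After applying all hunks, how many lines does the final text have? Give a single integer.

Hunk 1: at line 3 remove [mmvg] add [bzlnd,fmcs] -> 8 lines: ywjgi egubi mjl wxg bzlnd fmcs kypz yld
Hunk 2: at line 2 remove [mjl,wxg] add [cjht,msd] -> 8 lines: ywjgi egubi cjht msd bzlnd fmcs kypz yld
Hunk 3: at line 2 remove [msd,bzlnd,fmcs] add [klk] -> 6 lines: ywjgi egubi cjht klk kypz yld
Hunk 4: at line 2 remove [klk] add [rmstt] -> 6 lines: ywjgi egubi cjht rmstt kypz yld
Final line count: 6

Answer: 6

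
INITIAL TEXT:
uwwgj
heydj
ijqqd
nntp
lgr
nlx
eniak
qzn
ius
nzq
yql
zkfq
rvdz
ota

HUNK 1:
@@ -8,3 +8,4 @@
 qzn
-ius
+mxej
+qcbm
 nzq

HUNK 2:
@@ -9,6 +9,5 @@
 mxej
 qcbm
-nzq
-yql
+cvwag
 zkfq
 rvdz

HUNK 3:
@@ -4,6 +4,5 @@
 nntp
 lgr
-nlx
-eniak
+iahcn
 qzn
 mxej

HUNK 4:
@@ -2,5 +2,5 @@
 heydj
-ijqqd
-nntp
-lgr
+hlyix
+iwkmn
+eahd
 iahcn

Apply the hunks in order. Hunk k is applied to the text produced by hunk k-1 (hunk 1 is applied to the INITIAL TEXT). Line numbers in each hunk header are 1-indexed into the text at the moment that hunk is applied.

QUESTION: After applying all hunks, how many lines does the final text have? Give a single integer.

Answer: 13

Derivation:
Hunk 1: at line 8 remove [ius] add [mxej,qcbm] -> 15 lines: uwwgj heydj ijqqd nntp lgr nlx eniak qzn mxej qcbm nzq yql zkfq rvdz ota
Hunk 2: at line 9 remove [nzq,yql] add [cvwag] -> 14 lines: uwwgj heydj ijqqd nntp lgr nlx eniak qzn mxej qcbm cvwag zkfq rvdz ota
Hunk 3: at line 4 remove [nlx,eniak] add [iahcn] -> 13 lines: uwwgj heydj ijqqd nntp lgr iahcn qzn mxej qcbm cvwag zkfq rvdz ota
Hunk 4: at line 2 remove [ijqqd,nntp,lgr] add [hlyix,iwkmn,eahd] -> 13 lines: uwwgj heydj hlyix iwkmn eahd iahcn qzn mxej qcbm cvwag zkfq rvdz ota
Final line count: 13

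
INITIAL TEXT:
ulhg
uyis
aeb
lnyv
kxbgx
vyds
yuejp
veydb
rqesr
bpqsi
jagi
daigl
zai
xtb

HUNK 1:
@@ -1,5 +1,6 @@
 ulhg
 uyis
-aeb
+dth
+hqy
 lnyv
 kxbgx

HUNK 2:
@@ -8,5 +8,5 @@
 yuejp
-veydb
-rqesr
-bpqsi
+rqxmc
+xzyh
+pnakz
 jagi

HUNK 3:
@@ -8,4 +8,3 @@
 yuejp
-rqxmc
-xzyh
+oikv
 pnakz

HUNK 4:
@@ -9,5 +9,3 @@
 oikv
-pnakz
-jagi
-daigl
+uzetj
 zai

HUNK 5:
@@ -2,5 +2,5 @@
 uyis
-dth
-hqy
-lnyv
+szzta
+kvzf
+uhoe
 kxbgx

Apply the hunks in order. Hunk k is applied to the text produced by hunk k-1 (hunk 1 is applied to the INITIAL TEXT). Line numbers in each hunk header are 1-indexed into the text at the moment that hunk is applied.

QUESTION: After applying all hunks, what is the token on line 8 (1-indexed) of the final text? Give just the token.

Hunk 1: at line 1 remove [aeb] add [dth,hqy] -> 15 lines: ulhg uyis dth hqy lnyv kxbgx vyds yuejp veydb rqesr bpqsi jagi daigl zai xtb
Hunk 2: at line 8 remove [veydb,rqesr,bpqsi] add [rqxmc,xzyh,pnakz] -> 15 lines: ulhg uyis dth hqy lnyv kxbgx vyds yuejp rqxmc xzyh pnakz jagi daigl zai xtb
Hunk 3: at line 8 remove [rqxmc,xzyh] add [oikv] -> 14 lines: ulhg uyis dth hqy lnyv kxbgx vyds yuejp oikv pnakz jagi daigl zai xtb
Hunk 4: at line 9 remove [pnakz,jagi,daigl] add [uzetj] -> 12 lines: ulhg uyis dth hqy lnyv kxbgx vyds yuejp oikv uzetj zai xtb
Hunk 5: at line 2 remove [dth,hqy,lnyv] add [szzta,kvzf,uhoe] -> 12 lines: ulhg uyis szzta kvzf uhoe kxbgx vyds yuejp oikv uzetj zai xtb
Final line 8: yuejp

Answer: yuejp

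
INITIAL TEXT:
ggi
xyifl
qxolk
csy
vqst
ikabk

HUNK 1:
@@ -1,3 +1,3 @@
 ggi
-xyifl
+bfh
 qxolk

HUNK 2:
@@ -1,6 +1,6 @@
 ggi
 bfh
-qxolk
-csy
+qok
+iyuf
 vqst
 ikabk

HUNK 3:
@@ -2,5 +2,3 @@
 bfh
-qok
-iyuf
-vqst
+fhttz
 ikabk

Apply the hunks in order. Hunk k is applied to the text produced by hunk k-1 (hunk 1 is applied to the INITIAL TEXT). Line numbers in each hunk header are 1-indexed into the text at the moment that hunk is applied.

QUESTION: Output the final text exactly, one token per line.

Hunk 1: at line 1 remove [xyifl] add [bfh] -> 6 lines: ggi bfh qxolk csy vqst ikabk
Hunk 2: at line 1 remove [qxolk,csy] add [qok,iyuf] -> 6 lines: ggi bfh qok iyuf vqst ikabk
Hunk 3: at line 2 remove [qok,iyuf,vqst] add [fhttz] -> 4 lines: ggi bfh fhttz ikabk

Answer: ggi
bfh
fhttz
ikabk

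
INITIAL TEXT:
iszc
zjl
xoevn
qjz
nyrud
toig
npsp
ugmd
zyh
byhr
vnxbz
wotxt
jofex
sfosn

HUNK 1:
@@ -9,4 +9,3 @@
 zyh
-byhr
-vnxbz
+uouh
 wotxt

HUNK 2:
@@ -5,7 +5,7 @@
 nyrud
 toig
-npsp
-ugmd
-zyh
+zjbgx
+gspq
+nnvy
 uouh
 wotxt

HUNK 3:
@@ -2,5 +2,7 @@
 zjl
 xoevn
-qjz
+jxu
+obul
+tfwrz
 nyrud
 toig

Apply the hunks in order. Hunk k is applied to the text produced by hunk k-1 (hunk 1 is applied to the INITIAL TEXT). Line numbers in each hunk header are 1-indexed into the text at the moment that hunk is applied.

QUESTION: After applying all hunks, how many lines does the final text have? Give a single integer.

Answer: 15

Derivation:
Hunk 1: at line 9 remove [byhr,vnxbz] add [uouh] -> 13 lines: iszc zjl xoevn qjz nyrud toig npsp ugmd zyh uouh wotxt jofex sfosn
Hunk 2: at line 5 remove [npsp,ugmd,zyh] add [zjbgx,gspq,nnvy] -> 13 lines: iszc zjl xoevn qjz nyrud toig zjbgx gspq nnvy uouh wotxt jofex sfosn
Hunk 3: at line 2 remove [qjz] add [jxu,obul,tfwrz] -> 15 lines: iszc zjl xoevn jxu obul tfwrz nyrud toig zjbgx gspq nnvy uouh wotxt jofex sfosn
Final line count: 15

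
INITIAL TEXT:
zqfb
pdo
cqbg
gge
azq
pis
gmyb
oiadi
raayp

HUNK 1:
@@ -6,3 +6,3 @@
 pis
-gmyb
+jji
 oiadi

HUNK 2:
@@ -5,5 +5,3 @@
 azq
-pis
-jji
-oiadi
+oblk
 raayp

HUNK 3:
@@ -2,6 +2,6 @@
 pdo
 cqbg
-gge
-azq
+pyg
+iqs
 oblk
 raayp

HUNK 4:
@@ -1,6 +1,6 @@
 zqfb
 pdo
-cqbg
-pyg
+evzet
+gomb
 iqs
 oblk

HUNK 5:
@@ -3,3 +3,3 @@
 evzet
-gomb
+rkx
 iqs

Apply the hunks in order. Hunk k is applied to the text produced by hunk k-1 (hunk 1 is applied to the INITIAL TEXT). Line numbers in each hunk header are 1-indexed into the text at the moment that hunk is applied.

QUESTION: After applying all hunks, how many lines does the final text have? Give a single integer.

Answer: 7

Derivation:
Hunk 1: at line 6 remove [gmyb] add [jji] -> 9 lines: zqfb pdo cqbg gge azq pis jji oiadi raayp
Hunk 2: at line 5 remove [pis,jji,oiadi] add [oblk] -> 7 lines: zqfb pdo cqbg gge azq oblk raayp
Hunk 3: at line 2 remove [gge,azq] add [pyg,iqs] -> 7 lines: zqfb pdo cqbg pyg iqs oblk raayp
Hunk 4: at line 1 remove [cqbg,pyg] add [evzet,gomb] -> 7 lines: zqfb pdo evzet gomb iqs oblk raayp
Hunk 5: at line 3 remove [gomb] add [rkx] -> 7 lines: zqfb pdo evzet rkx iqs oblk raayp
Final line count: 7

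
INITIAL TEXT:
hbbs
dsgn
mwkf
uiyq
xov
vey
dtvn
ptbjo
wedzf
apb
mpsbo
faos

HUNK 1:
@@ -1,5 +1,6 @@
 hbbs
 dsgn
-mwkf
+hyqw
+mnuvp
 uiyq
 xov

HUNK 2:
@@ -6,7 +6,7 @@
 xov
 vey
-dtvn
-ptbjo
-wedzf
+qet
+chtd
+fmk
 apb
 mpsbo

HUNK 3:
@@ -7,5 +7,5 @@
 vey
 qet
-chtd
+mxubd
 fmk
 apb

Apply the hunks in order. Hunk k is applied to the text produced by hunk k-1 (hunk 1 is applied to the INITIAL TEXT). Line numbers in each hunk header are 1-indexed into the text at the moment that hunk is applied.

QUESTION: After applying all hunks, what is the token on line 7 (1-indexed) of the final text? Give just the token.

Answer: vey

Derivation:
Hunk 1: at line 1 remove [mwkf] add [hyqw,mnuvp] -> 13 lines: hbbs dsgn hyqw mnuvp uiyq xov vey dtvn ptbjo wedzf apb mpsbo faos
Hunk 2: at line 6 remove [dtvn,ptbjo,wedzf] add [qet,chtd,fmk] -> 13 lines: hbbs dsgn hyqw mnuvp uiyq xov vey qet chtd fmk apb mpsbo faos
Hunk 3: at line 7 remove [chtd] add [mxubd] -> 13 lines: hbbs dsgn hyqw mnuvp uiyq xov vey qet mxubd fmk apb mpsbo faos
Final line 7: vey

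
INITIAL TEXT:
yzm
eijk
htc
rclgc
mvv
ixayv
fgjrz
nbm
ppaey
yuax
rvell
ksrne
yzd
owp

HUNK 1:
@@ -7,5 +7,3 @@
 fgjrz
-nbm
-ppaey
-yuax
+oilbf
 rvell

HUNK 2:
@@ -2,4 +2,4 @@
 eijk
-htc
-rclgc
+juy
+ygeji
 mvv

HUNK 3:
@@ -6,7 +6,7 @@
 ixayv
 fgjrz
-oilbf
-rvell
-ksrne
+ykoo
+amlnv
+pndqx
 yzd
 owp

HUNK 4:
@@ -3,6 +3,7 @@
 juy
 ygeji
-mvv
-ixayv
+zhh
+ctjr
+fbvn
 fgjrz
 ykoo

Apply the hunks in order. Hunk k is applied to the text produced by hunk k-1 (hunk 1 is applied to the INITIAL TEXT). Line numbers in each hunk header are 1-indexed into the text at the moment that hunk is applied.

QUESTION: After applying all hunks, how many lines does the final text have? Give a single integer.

Hunk 1: at line 7 remove [nbm,ppaey,yuax] add [oilbf] -> 12 lines: yzm eijk htc rclgc mvv ixayv fgjrz oilbf rvell ksrne yzd owp
Hunk 2: at line 2 remove [htc,rclgc] add [juy,ygeji] -> 12 lines: yzm eijk juy ygeji mvv ixayv fgjrz oilbf rvell ksrne yzd owp
Hunk 3: at line 6 remove [oilbf,rvell,ksrne] add [ykoo,amlnv,pndqx] -> 12 lines: yzm eijk juy ygeji mvv ixayv fgjrz ykoo amlnv pndqx yzd owp
Hunk 4: at line 3 remove [mvv,ixayv] add [zhh,ctjr,fbvn] -> 13 lines: yzm eijk juy ygeji zhh ctjr fbvn fgjrz ykoo amlnv pndqx yzd owp
Final line count: 13

Answer: 13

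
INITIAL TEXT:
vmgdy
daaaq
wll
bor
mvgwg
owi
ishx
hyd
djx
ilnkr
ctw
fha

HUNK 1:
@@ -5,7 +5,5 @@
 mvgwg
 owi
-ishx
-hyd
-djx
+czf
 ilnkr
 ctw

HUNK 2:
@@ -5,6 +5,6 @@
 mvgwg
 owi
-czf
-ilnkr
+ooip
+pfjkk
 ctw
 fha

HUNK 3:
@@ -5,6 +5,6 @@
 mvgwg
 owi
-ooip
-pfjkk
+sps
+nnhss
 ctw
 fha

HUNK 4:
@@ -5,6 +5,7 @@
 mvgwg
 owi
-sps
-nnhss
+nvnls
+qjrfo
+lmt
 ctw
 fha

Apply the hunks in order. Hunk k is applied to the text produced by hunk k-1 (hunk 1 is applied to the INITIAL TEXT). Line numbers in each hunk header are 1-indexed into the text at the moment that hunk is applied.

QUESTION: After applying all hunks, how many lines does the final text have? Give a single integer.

Hunk 1: at line 5 remove [ishx,hyd,djx] add [czf] -> 10 lines: vmgdy daaaq wll bor mvgwg owi czf ilnkr ctw fha
Hunk 2: at line 5 remove [czf,ilnkr] add [ooip,pfjkk] -> 10 lines: vmgdy daaaq wll bor mvgwg owi ooip pfjkk ctw fha
Hunk 3: at line 5 remove [ooip,pfjkk] add [sps,nnhss] -> 10 lines: vmgdy daaaq wll bor mvgwg owi sps nnhss ctw fha
Hunk 4: at line 5 remove [sps,nnhss] add [nvnls,qjrfo,lmt] -> 11 lines: vmgdy daaaq wll bor mvgwg owi nvnls qjrfo lmt ctw fha
Final line count: 11

Answer: 11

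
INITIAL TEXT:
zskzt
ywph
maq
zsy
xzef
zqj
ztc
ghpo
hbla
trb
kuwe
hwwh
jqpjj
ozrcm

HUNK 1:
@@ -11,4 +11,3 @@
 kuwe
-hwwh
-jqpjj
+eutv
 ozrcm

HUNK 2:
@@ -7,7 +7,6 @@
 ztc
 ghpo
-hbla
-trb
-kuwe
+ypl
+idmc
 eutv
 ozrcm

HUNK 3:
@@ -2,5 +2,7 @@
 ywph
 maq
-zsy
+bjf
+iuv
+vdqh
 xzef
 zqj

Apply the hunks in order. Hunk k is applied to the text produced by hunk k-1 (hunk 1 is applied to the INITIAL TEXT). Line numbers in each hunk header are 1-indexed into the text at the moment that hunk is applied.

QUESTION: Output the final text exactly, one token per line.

Hunk 1: at line 11 remove [hwwh,jqpjj] add [eutv] -> 13 lines: zskzt ywph maq zsy xzef zqj ztc ghpo hbla trb kuwe eutv ozrcm
Hunk 2: at line 7 remove [hbla,trb,kuwe] add [ypl,idmc] -> 12 lines: zskzt ywph maq zsy xzef zqj ztc ghpo ypl idmc eutv ozrcm
Hunk 3: at line 2 remove [zsy] add [bjf,iuv,vdqh] -> 14 lines: zskzt ywph maq bjf iuv vdqh xzef zqj ztc ghpo ypl idmc eutv ozrcm

Answer: zskzt
ywph
maq
bjf
iuv
vdqh
xzef
zqj
ztc
ghpo
ypl
idmc
eutv
ozrcm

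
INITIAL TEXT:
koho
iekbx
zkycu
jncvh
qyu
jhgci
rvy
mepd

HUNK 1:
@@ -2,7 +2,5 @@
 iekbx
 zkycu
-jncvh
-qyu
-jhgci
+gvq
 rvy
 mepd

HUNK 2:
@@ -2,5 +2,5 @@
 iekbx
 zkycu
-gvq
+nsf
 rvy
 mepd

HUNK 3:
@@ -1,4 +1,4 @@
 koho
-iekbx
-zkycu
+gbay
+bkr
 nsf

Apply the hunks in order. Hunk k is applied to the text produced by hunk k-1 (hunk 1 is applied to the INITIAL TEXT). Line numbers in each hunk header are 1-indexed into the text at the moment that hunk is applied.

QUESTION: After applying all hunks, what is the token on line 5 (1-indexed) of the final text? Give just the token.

Hunk 1: at line 2 remove [jncvh,qyu,jhgci] add [gvq] -> 6 lines: koho iekbx zkycu gvq rvy mepd
Hunk 2: at line 2 remove [gvq] add [nsf] -> 6 lines: koho iekbx zkycu nsf rvy mepd
Hunk 3: at line 1 remove [iekbx,zkycu] add [gbay,bkr] -> 6 lines: koho gbay bkr nsf rvy mepd
Final line 5: rvy

Answer: rvy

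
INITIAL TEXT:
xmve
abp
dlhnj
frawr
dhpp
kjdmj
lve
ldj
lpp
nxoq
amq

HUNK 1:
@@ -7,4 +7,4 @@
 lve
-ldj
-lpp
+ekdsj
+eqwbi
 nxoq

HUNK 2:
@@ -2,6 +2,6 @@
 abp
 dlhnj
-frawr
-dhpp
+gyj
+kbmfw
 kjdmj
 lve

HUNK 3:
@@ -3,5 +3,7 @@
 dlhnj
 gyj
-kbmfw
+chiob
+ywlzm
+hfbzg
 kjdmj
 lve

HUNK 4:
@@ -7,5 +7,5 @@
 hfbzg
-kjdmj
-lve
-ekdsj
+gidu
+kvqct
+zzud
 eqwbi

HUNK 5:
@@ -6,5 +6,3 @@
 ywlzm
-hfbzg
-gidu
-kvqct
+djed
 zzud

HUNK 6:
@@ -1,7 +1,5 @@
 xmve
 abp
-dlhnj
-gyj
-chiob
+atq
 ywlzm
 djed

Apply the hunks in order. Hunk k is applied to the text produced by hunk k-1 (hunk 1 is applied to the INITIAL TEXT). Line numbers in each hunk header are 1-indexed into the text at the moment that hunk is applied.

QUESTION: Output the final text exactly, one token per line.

Hunk 1: at line 7 remove [ldj,lpp] add [ekdsj,eqwbi] -> 11 lines: xmve abp dlhnj frawr dhpp kjdmj lve ekdsj eqwbi nxoq amq
Hunk 2: at line 2 remove [frawr,dhpp] add [gyj,kbmfw] -> 11 lines: xmve abp dlhnj gyj kbmfw kjdmj lve ekdsj eqwbi nxoq amq
Hunk 3: at line 3 remove [kbmfw] add [chiob,ywlzm,hfbzg] -> 13 lines: xmve abp dlhnj gyj chiob ywlzm hfbzg kjdmj lve ekdsj eqwbi nxoq amq
Hunk 4: at line 7 remove [kjdmj,lve,ekdsj] add [gidu,kvqct,zzud] -> 13 lines: xmve abp dlhnj gyj chiob ywlzm hfbzg gidu kvqct zzud eqwbi nxoq amq
Hunk 5: at line 6 remove [hfbzg,gidu,kvqct] add [djed] -> 11 lines: xmve abp dlhnj gyj chiob ywlzm djed zzud eqwbi nxoq amq
Hunk 6: at line 1 remove [dlhnj,gyj,chiob] add [atq] -> 9 lines: xmve abp atq ywlzm djed zzud eqwbi nxoq amq

Answer: xmve
abp
atq
ywlzm
djed
zzud
eqwbi
nxoq
amq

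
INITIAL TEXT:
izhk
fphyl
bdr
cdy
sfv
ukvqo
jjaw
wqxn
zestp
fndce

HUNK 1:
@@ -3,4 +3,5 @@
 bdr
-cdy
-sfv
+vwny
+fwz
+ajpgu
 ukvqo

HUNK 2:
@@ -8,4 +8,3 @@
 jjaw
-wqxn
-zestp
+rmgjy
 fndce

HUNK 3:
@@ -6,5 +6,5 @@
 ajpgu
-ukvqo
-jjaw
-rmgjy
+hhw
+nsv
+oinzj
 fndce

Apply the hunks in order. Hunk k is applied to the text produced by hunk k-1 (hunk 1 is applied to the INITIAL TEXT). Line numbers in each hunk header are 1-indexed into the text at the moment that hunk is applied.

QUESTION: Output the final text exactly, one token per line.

Hunk 1: at line 3 remove [cdy,sfv] add [vwny,fwz,ajpgu] -> 11 lines: izhk fphyl bdr vwny fwz ajpgu ukvqo jjaw wqxn zestp fndce
Hunk 2: at line 8 remove [wqxn,zestp] add [rmgjy] -> 10 lines: izhk fphyl bdr vwny fwz ajpgu ukvqo jjaw rmgjy fndce
Hunk 3: at line 6 remove [ukvqo,jjaw,rmgjy] add [hhw,nsv,oinzj] -> 10 lines: izhk fphyl bdr vwny fwz ajpgu hhw nsv oinzj fndce

Answer: izhk
fphyl
bdr
vwny
fwz
ajpgu
hhw
nsv
oinzj
fndce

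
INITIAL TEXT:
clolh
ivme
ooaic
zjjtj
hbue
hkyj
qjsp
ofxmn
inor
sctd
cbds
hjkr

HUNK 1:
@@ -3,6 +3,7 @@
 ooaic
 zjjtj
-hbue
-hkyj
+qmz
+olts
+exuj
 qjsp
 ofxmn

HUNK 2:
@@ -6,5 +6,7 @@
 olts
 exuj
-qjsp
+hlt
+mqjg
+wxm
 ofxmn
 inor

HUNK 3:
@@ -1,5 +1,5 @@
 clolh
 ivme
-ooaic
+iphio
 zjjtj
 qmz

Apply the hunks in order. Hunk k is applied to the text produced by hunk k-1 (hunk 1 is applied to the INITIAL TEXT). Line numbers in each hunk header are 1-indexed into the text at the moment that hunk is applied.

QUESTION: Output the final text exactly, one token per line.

Answer: clolh
ivme
iphio
zjjtj
qmz
olts
exuj
hlt
mqjg
wxm
ofxmn
inor
sctd
cbds
hjkr

Derivation:
Hunk 1: at line 3 remove [hbue,hkyj] add [qmz,olts,exuj] -> 13 lines: clolh ivme ooaic zjjtj qmz olts exuj qjsp ofxmn inor sctd cbds hjkr
Hunk 2: at line 6 remove [qjsp] add [hlt,mqjg,wxm] -> 15 lines: clolh ivme ooaic zjjtj qmz olts exuj hlt mqjg wxm ofxmn inor sctd cbds hjkr
Hunk 3: at line 1 remove [ooaic] add [iphio] -> 15 lines: clolh ivme iphio zjjtj qmz olts exuj hlt mqjg wxm ofxmn inor sctd cbds hjkr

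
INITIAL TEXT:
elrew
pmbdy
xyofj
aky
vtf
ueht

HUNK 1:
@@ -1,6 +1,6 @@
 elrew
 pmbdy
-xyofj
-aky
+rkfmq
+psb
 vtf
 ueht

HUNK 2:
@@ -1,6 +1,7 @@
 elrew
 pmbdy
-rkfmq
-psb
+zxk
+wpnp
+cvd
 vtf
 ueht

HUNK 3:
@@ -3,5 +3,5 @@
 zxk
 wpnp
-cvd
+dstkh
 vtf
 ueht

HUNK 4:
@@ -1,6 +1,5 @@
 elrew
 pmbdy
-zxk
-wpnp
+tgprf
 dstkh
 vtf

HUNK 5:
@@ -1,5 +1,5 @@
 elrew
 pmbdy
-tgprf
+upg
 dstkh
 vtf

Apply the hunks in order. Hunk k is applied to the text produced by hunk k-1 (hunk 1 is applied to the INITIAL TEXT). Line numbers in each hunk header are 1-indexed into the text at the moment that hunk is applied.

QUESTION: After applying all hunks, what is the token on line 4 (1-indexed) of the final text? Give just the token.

Answer: dstkh

Derivation:
Hunk 1: at line 1 remove [xyofj,aky] add [rkfmq,psb] -> 6 lines: elrew pmbdy rkfmq psb vtf ueht
Hunk 2: at line 1 remove [rkfmq,psb] add [zxk,wpnp,cvd] -> 7 lines: elrew pmbdy zxk wpnp cvd vtf ueht
Hunk 3: at line 3 remove [cvd] add [dstkh] -> 7 lines: elrew pmbdy zxk wpnp dstkh vtf ueht
Hunk 4: at line 1 remove [zxk,wpnp] add [tgprf] -> 6 lines: elrew pmbdy tgprf dstkh vtf ueht
Hunk 5: at line 1 remove [tgprf] add [upg] -> 6 lines: elrew pmbdy upg dstkh vtf ueht
Final line 4: dstkh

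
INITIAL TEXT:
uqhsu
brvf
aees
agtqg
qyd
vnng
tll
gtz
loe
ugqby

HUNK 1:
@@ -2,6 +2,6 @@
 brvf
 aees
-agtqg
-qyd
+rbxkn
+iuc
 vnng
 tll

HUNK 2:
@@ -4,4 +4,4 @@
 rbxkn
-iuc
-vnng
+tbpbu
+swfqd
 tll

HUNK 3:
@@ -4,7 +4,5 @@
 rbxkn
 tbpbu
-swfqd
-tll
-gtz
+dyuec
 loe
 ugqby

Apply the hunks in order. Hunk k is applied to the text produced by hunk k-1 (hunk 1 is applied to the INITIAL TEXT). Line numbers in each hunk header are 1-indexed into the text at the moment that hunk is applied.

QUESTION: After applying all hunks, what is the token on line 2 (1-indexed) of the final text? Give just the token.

Answer: brvf

Derivation:
Hunk 1: at line 2 remove [agtqg,qyd] add [rbxkn,iuc] -> 10 lines: uqhsu brvf aees rbxkn iuc vnng tll gtz loe ugqby
Hunk 2: at line 4 remove [iuc,vnng] add [tbpbu,swfqd] -> 10 lines: uqhsu brvf aees rbxkn tbpbu swfqd tll gtz loe ugqby
Hunk 3: at line 4 remove [swfqd,tll,gtz] add [dyuec] -> 8 lines: uqhsu brvf aees rbxkn tbpbu dyuec loe ugqby
Final line 2: brvf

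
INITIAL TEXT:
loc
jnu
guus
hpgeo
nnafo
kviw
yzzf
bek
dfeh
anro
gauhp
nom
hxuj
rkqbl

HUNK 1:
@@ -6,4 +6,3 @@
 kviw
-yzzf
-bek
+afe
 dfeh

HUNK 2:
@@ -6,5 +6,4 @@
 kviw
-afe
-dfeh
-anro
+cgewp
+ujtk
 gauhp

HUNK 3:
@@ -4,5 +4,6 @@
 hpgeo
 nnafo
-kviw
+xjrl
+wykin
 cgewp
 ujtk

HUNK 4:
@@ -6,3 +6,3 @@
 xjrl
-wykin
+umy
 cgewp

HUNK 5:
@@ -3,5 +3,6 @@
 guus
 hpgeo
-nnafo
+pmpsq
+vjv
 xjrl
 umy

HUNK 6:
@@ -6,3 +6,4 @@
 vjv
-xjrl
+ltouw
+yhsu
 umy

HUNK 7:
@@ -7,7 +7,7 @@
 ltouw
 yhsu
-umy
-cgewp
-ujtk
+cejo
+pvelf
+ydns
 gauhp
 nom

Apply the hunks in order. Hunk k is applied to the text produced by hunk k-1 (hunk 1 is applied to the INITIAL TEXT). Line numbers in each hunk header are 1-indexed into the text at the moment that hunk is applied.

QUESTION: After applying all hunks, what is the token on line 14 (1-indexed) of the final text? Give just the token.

Answer: hxuj

Derivation:
Hunk 1: at line 6 remove [yzzf,bek] add [afe] -> 13 lines: loc jnu guus hpgeo nnafo kviw afe dfeh anro gauhp nom hxuj rkqbl
Hunk 2: at line 6 remove [afe,dfeh,anro] add [cgewp,ujtk] -> 12 lines: loc jnu guus hpgeo nnafo kviw cgewp ujtk gauhp nom hxuj rkqbl
Hunk 3: at line 4 remove [kviw] add [xjrl,wykin] -> 13 lines: loc jnu guus hpgeo nnafo xjrl wykin cgewp ujtk gauhp nom hxuj rkqbl
Hunk 4: at line 6 remove [wykin] add [umy] -> 13 lines: loc jnu guus hpgeo nnafo xjrl umy cgewp ujtk gauhp nom hxuj rkqbl
Hunk 5: at line 3 remove [nnafo] add [pmpsq,vjv] -> 14 lines: loc jnu guus hpgeo pmpsq vjv xjrl umy cgewp ujtk gauhp nom hxuj rkqbl
Hunk 6: at line 6 remove [xjrl] add [ltouw,yhsu] -> 15 lines: loc jnu guus hpgeo pmpsq vjv ltouw yhsu umy cgewp ujtk gauhp nom hxuj rkqbl
Hunk 7: at line 7 remove [umy,cgewp,ujtk] add [cejo,pvelf,ydns] -> 15 lines: loc jnu guus hpgeo pmpsq vjv ltouw yhsu cejo pvelf ydns gauhp nom hxuj rkqbl
Final line 14: hxuj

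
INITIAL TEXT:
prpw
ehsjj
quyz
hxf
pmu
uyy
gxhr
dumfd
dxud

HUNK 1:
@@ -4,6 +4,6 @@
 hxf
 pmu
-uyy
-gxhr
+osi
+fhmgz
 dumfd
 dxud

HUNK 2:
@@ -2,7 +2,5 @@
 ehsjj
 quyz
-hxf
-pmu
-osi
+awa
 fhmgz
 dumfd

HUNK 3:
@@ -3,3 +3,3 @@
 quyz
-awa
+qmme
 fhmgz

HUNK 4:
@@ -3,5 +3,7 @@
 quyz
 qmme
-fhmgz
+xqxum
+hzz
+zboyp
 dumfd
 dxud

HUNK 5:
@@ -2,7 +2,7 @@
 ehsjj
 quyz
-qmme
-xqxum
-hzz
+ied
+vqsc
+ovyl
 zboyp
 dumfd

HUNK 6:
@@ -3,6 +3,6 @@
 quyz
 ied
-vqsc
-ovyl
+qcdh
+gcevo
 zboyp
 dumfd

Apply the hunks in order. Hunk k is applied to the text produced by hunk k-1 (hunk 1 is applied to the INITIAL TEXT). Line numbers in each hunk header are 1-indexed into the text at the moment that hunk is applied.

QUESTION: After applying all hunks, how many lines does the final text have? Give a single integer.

Hunk 1: at line 4 remove [uyy,gxhr] add [osi,fhmgz] -> 9 lines: prpw ehsjj quyz hxf pmu osi fhmgz dumfd dxud
Hunk 2: at line 2 remove [hxf,pmu,osi] add [awa] -> 7 lines: prpw ehsjj quyz awa fhmgz dumfd dxud
Hunk 3: at line 3 remove [awa] add [qmme] -> 7 lines: prpw ehsjj quyz qmme fhmgz dumfd dxud
Hunk 4: at line 3 remove [fhmgz] add [xqxum,hzz,zboyp] -> 9 lines: prpw ehsjj quyz qmme xqxum hzz zboyp dumfd dxud
Hunk 5: at line 2 remove [qmme,xqxum,hzz] add [ied,vqsc,ovyl] -> 9 lines: prpw ehsjj quyz ied vqsc ovyl zboyp dumfd dxud
Hunk 6: at line 3 remove [vqsc,ovyl] add [qcdh,gcevo] -> 9 lines: prpw ehsjj quyz ied qcdh gcevo zboyp dumfd dxud
Final line count: 9

Answer: 9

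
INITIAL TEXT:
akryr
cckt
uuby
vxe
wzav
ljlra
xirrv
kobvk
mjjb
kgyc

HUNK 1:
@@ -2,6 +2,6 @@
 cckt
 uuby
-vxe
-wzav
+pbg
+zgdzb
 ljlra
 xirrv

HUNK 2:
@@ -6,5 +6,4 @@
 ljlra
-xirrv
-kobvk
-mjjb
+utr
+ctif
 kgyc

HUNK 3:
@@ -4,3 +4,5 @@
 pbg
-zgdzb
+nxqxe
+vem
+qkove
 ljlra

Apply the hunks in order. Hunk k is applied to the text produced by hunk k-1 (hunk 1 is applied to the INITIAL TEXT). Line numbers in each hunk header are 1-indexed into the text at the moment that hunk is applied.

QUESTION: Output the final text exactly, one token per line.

Answer: akryr
cckt
uuby
pbg
nxqxe
vem
qkove
ljlra
utr
ctif
kgyc

Derivation:
Hunk 1: at line 2 remove [vxe,wzav] add [pbg,zgdzb] -> 10 lines: akryr cckt uuby pbg zgdzb ljlra xirrv kobvk mjjb kgyc
Hunk 2: at line 6 remove [xirrv,kobvk,mjjb] add [utr,ctif] -> 9 lines: akryr cckt uuby pbg zgdzb ljlra utr ctif kgyc
Hunk 3: at line 4 remove [zgdzb] add [nxqxe,vem,qkove] -> 11 lines: akryr cckt uuby pbg nxqxe vem qkove ljlra utr ctif kgyc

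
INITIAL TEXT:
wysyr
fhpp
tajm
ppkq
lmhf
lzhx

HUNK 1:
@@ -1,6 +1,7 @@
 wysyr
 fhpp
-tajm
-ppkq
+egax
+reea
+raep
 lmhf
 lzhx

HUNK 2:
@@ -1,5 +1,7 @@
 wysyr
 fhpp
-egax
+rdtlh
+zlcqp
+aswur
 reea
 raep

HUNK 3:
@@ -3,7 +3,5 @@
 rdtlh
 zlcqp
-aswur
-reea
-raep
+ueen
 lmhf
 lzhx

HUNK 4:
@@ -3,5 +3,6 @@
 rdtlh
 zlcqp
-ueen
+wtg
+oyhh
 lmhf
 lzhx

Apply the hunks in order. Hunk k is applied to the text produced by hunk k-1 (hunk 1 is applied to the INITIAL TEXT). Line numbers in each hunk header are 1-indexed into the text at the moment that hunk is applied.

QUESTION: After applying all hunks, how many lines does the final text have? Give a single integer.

Hunk 1: at line 1 remove [tajm,ppkq] add [egax,reea,raep] -> 7 lines: wysyr fhpp egax reea raep lmhf lzhx
Hunk 2: at line 1 remove [egax] add [rdtlh,zlcqp,aswur] -> 9 lines: wysyr fhpp rdtlh zlcqp aswur reea raep lmhf lzhx
Hunk 3: at line 3 remove [aswur,reea,raep] add [ueen] -> 7 lines: wysyr fhpp rdtlh zlcqp ueen lmhf lzhx
Hunk 4: at line 3 remove [ueen] add [wtg,oyhh] -> 8 lines: wysyr fhpp rdtlh zlcqp wtg oyhh lmhf lzhx
Final line count: 8

Answer: 8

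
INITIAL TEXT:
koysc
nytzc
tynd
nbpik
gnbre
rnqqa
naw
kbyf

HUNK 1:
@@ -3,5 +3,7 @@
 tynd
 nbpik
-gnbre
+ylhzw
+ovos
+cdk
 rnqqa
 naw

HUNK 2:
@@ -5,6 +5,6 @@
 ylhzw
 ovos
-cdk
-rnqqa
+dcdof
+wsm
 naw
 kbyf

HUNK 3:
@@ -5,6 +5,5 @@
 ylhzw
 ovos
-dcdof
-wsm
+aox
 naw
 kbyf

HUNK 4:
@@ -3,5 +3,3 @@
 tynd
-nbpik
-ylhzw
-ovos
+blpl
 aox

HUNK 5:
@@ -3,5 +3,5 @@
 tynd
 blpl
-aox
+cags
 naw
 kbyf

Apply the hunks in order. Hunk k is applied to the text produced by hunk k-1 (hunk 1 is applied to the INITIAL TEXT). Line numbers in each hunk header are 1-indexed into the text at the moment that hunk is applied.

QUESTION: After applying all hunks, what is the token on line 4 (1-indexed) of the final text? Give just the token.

Hunk 1: at line 3 remove [gnbre] add [ylhzw,ovos,cdk] -> 10 lines: koysc nytzc tynd nbpik ylhzw ovos cdk rnqqa naw kbyf
Hunk 2: at line 5 remove [cdk,rnqqa] add [dcdof,wsm] -> 10 lines: koysc nytzc tynd nbpik ylhzw ovos dcdof wsm naw kbyf
Hunk 3: at line 5 remove [dcdof,wsm] add [aox] -> 9 lines: koysc nytzc tynd nbpik ylhzw ovos aox naw kbyf
Hunk 4: at line 3 remove [nbpik,ylhzw,ovos] add [blpl] -> 7 lines: koysc nytzc tynd blpl aox naw kbyf
Hunk 5: at line 3 remove [aox] add [cags] -> 7 lines: koysc nytzc tynd blpl cags naw kbyf
Final line 4: blpl

Answer: blpl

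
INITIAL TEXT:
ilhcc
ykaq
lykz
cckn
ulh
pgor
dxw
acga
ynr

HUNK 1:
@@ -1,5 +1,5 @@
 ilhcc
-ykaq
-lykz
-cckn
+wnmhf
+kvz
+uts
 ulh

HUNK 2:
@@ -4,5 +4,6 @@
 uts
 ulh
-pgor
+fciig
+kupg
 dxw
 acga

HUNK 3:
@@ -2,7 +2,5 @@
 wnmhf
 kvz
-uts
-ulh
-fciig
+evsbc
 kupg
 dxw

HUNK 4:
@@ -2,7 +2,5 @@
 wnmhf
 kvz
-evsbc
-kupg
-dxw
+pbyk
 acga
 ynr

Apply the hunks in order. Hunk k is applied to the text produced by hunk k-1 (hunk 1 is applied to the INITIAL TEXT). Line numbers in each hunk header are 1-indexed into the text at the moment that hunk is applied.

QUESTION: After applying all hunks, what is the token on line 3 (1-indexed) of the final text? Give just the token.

Answer: kvz

Derivation:
Hunk 1: at line 1 remove [ykaq,lykz,cckn] add [wnmhf,kvz,uts] -> 9 lines: ilhcc wnmhf kvz uts ulh pgor dxw acga ynr
Hunk 2: at line 4 remove [pgor] add [fciig,kupg] -> 10 lines: ilhcc wnmhf kvz uts ulh fciig kupg dxw acga ynr
Hunk 3: at line 2 remove [uts,ulh,fciig] add [evsbc] -> 8 lines: ilhcc wnmhf kvz evsbc kupg dxw acga ynr
Hunk 4: at line 2 remove [evsbc,kupg,dxw] add [pbyk] -> 6 lines: ilhcc wnmhf kvz pbyk acga ynr
Final line 3: kvz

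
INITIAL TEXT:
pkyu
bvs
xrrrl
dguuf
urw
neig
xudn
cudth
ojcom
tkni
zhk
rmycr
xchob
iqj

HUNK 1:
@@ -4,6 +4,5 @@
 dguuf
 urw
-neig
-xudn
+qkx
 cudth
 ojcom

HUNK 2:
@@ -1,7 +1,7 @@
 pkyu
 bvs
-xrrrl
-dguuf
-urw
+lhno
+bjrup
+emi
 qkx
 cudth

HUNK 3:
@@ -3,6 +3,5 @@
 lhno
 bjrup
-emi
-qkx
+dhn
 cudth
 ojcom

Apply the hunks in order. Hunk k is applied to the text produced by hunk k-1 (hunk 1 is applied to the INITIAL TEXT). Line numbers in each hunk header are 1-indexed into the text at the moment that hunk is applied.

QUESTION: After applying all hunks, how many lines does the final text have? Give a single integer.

Hunk 1: at line 4 remove [neig,xudn] add [qkx] -> 13 lines: pkyu bvs xrrrl dguuf urw qkx cudth ojcom tkni zhk rmycr xchob iqj
Hunk 2: at line 1 remove [xrrrl,dguuf,urw] add [lhno,bjrup,emi] -> 13 lines: pkyu bvs lhno bjrup emi qkx cudth ojcom tkni zhk rmycr xchob iqj
Hunk 3: at line 3 remove [emi,qkx] add [dhn] -> 12 lines: pkyu bvs lhno bjrup dhn cudth ojcom tkni zhk rmycr xchob iqj
Final line count: 12

Answer: 12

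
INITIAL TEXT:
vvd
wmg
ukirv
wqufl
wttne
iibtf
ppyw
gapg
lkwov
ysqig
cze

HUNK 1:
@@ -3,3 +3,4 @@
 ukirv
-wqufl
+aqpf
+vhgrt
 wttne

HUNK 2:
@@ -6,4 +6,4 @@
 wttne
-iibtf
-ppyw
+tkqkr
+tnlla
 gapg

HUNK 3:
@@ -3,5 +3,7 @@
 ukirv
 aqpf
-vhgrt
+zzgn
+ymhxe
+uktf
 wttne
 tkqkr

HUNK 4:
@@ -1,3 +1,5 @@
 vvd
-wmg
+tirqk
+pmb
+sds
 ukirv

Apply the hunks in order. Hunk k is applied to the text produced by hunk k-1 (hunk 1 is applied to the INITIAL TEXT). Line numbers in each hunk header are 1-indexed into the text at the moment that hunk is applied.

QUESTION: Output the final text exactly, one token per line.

Hunk 1: at line 3 remove [wqufl] add [aqpf,vhgrt] -> 12 lines: vvd wmg ukirv aqpf vhgrt wttne iibtf ppyw gapg lkwov ysqig cze
Hunk 2: at line 6 remove [iibtf,ppyw] add [tkqkr,tnlla] -> 12 lines: vvd wmg ukirv aqpf vhgrt wttne tkqkr tnlla gapg lkwov ysqig cze
Hunk 3: at line 3 remove [vhgrt] add [zzgn,ymhxe,uktf] -> 14 lines: vvd wmg ukirv aqpf zzgn ymhxe uktf wttne tkqkr tnlla gapg lkwov ysqig cze
Hunk 4: at line 1 remove [wmg] add [tirqk,pmb,sds] -> 16 lines: vvd tirqk pmb sds ukirv aqpf zzgn ymhxe uktf wttne tkqkr tnlla gapg lkwov ysqig cze

Answer: vvd
tirqk
pmb
sds
ukirv
aqpf
zzgn
ymhxe
uktf
wttne
tkqkr
tnlla
gapg
lkwov
ysqig
cze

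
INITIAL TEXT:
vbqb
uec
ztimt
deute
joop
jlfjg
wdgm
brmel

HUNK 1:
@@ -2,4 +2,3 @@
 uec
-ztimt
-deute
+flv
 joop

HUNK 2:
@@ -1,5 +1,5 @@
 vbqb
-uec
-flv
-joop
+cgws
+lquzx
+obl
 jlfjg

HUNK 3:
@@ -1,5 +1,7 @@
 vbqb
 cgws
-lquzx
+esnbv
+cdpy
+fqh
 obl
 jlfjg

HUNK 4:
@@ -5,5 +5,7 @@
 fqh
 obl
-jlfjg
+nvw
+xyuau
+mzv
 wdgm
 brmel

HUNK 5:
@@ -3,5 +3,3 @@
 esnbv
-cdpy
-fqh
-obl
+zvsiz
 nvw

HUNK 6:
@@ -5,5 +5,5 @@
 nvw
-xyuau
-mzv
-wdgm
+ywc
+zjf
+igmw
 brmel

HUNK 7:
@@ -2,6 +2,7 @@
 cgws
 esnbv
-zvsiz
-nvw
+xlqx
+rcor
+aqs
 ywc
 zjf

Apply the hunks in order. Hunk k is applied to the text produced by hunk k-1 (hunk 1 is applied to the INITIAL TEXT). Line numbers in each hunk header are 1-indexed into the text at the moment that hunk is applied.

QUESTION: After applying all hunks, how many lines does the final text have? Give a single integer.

Answer: 10

Derivation:
Hunk 1: at line 2 remove [ztimt,deute] add [flv] -> 7 lines: vbqb uec flv joop jlfjg wdgm brmel
Hunk 2: at line 1 remove [uec,flv,joop] add [cgws,lquzx,obl] -> 7 lines: vbqb cgws lquzx obl jlfjg wdgm brmel
Hunk 3: at line 1 remove [lquzx] add [esnbv,cdpy,fqh] -> 9 lines: vbqb cgws esnbv cdpy fqh obl jlfjg wdgm brmel
Hunk 4: at line 5 remove [jlfjg] add [nvw,xyuau,mzv] -> 11 lines: vbqb cgws esnbv cdpy fqh obl nvw xyuau mzv wdgm brmel
Hunk 5: at line 3 remove [cdpy,fqh,obl] add [zvsiz] -> 9 lines: vbqb cgws esnbv zvsiz nvw xyuau mzv wdgm brmel
Hunk 6: at line 5 remove [xyuau,mzv,wdgm] add [ywc,zjf,igmw] -> 9 lines: vbqb cgws esnbv zvsiz nvw ywc zjf igmw brmel
Hunk 7: at line 2 remove [zvsiz,nvw] add [xlqx,rcor,aqs] -> 10 lines: vbqb cgws esnbv xlqx rcor aqs ywc zjf igmw brmel
Final line count: 10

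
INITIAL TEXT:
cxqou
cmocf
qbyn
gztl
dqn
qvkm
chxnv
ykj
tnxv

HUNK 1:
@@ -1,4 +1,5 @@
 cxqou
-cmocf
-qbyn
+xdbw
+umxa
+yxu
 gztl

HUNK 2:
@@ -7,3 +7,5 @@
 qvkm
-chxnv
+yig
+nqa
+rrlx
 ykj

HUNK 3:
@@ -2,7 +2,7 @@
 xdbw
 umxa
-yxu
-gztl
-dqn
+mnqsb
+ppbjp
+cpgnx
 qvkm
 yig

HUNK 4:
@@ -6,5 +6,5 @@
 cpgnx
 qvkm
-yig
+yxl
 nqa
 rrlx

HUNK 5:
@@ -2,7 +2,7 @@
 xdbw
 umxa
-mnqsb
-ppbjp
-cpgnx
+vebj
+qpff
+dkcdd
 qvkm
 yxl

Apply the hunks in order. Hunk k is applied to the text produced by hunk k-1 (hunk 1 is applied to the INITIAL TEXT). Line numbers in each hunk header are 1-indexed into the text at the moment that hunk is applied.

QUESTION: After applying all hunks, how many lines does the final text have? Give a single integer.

Hunk 1: at line 1 remove [cmocf,qbyn] add [xdbw,umxa,yxu] -> 10 lines: cxqou xdbw umxa yxu gztl dqn qvkm chxnv ykj tnxv
Hunk 2: at line 7 remove [chxnv] add [yig,nqa,rrlx] -> 12 lines: cxqou xdbw umxa yxu gztl dqn qvkm yig nqa rrlx ykj tnxv
Hunk 3: at line 2 remove [yxu,gztl,dqn] add [mnqsb,ppbjp,cpgnx] -> 12 lines: cxqou xdbw umxa mnqsb ppbjp cpgnx qvkm yig nqa rrlx ykj tnxv
Hunk 4: at line 6 remove [yig] add [yxl] -> 12 lines: cxqou xdbw umxa mnqsb ppbjp cpgnx qvkm yxl nqa rrlx ykj tnxv
Hunk 5: at line 2 remove [mnqsb,ppbjp,cpgnx] add [vebj,qpff,dkcdd] -> 12 lines: cxqou xdbw umxa vebj qpff dkcdd qvkm yxl nqa rrlx ykj tnxv
Final line count: 12

Answer: 12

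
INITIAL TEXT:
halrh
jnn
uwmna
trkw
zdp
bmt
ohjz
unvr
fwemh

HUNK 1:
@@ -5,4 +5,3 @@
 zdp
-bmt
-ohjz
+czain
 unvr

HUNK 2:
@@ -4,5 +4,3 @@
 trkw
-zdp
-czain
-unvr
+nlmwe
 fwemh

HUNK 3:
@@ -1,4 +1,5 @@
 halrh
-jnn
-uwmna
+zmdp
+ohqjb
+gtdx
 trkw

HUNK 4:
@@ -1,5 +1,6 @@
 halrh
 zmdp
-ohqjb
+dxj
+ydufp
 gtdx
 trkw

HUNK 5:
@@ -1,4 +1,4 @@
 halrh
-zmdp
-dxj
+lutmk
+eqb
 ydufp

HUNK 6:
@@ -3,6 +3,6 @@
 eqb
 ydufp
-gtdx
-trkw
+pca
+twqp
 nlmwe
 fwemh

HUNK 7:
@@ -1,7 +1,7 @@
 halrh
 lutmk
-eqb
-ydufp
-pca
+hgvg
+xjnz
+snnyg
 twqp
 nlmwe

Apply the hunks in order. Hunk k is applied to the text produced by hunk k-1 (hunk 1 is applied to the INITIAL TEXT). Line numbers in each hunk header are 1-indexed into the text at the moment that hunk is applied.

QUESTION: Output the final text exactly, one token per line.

Answer: halrh
lutmk
hgvg
xjnz
snnyg
twqp
nlmwe
fwemh

Derivation:
Hunk 1: at line 5 remove [bmt,ohjz] add [czain] -> 8 lines: halrh jnn uwmna trkw zdp czain unvr fwemh
Hunk 2: at line 4 remove [zdp,czain,unvr] add [nlmwe] -> 6 lines: halrh jnn uwmna trkw nlmwe fwemh
Hunk 3: at line 1 remove [jnn,uwmna] add [zmdp,ohqjb,gtdx] -> 7 lines: halrh zmdp ohqjb gtdx trkw nlmwe fwemh
Hunk 4: at line 1 remove [ohqjb] add [dxj,ydufp] -> 8 lines: halrh zmdp dxj ydufp gtdx trkw nlmwe fwemh
Hunk 5: at line 1 remove [zmdp,dxj] add [lutmk,eqb] -> 8 lines: halrh lutmk eqb ydufp gtdx trkw nlmwe fwemh
Hunk 6: at line 3 remove [gtdx,trkw] add [pca,twqp] -> 8 lines: halrh lutmk eqb ydufp pca twqp nlmwe fwemh
Hunk 7: at line 1 remove [eqb,ydufp,pca] add [hgvg,xjnz,snnyg] -> 8 lines: halrh lutmk hgvg xjnz snnyg twqp nlmwe fwemh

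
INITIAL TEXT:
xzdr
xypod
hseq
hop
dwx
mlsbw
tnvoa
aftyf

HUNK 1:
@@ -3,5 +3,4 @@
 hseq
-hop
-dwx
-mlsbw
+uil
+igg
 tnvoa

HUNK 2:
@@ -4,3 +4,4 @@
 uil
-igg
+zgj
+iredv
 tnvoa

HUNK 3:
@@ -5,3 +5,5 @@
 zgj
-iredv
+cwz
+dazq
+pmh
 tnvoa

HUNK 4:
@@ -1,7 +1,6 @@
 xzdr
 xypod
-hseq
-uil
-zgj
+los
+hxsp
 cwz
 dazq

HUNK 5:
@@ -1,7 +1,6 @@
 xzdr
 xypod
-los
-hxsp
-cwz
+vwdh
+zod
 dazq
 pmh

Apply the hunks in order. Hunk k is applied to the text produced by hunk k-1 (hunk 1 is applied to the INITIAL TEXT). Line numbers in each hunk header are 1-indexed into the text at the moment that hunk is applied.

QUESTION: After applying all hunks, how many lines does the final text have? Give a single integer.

Answer: 8

Derivation:
Hunk 1: at line 3 remove [hop,dwx,mlsbw] add [uil,igg] -> 7 lines: xzdr xypod hseq uil igg tnvoa aftyf
Hunk 2: at line 4 remove [igg] add [zgj,iredv] -> 8 lines: xzdr xypod hseq uil zgj iredv tnvoa aftyf
Hunk 3: at line 5 remove [iredv] add [cwz,dazq,pmh] -> 10 lines: xzdr xypod hseq uil zgj cwz dazq pmh tnvoa aftyf
Hunk 4: at line 1 remove [hseq,uil,zgj] add [los,hxsp] -> 9 lines: xzdr xypod los hxsp cwz dazq pmh tnvoa aftyf
Hunk 5: at line 1 remove [los,hxsp,cwz] add [vwdh,zod] -> 8 lines: xzdr xypod vwdh zod dazq pmh tnvoa aftyf
Final line count: 8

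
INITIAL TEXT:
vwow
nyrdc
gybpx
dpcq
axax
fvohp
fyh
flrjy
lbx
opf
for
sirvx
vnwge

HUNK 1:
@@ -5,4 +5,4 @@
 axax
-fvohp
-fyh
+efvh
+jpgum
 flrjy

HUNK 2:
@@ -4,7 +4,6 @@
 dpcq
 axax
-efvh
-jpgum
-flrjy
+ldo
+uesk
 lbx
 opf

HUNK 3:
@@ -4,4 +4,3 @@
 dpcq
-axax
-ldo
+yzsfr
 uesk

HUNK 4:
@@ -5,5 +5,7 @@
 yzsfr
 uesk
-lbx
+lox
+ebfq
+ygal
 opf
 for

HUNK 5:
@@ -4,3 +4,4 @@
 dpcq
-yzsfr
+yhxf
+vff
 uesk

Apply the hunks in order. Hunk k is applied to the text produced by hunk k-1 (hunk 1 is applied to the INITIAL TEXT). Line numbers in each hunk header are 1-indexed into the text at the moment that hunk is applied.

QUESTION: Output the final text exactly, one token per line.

Answer: vwow
nyrdc
gybpx
dpcq
yhxf
vff
uesk
lox
ebfq
ygal
opf
for
sirvx
vnwge

Derivation:
Hunk 1: at line 5 remove [fvohp,fyh] add [efvh,jpgum] -> 13 lines: vwow nyrdc gybpx dpcq axax efvh jpgum flrjy lbx opf for sirvx vnwge
Hunk 2: at line 4 remove [efvh,jpgum,flrjy] add [ldo,uesk] -> 12 lines: vwow nyrdc gybpx dpcq axax ldo uesk lbx opf for sirvx vnwge
Hunk 3: at line 4 remove [axax,ldo] add [yzsfr] -> 11 lines: vwow nyrdc gybpx dpcq yzsfr uesk lbx opf for sirvx vnwge
Hunk 4: at line 5 remove [lbx] add [lox,ebfq,ygal] -> 13 lines: vwow nyrdc gybpx dpcq yzsfr uesk lox ebfq ygal opf for sirvx vnwge
Hunk 5: at line 4 remove [yzsfr] add [yhxf,vff] -> 14 lines: vwow nyrdc gybpx dpcq yhxf vff uesk lox ebfq ygal opf for sirvx vnwge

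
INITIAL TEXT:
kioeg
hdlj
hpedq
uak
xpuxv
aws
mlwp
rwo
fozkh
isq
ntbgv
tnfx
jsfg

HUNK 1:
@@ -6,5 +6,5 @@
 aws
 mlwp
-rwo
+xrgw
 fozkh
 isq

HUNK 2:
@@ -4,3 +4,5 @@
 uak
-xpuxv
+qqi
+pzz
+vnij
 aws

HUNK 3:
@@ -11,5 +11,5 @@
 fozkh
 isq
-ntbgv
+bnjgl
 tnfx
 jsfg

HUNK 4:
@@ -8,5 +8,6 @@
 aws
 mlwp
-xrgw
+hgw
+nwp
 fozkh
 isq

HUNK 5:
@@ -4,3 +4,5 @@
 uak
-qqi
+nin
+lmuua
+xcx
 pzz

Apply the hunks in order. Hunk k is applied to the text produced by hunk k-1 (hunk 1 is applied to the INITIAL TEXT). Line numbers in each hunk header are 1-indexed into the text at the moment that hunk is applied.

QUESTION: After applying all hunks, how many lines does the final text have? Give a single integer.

Hunk 1: at line 6 remove [rwo] add [xrgw] -> 13 lines: kioeg hdlj hpedq uak xpuxv aws mlwp xrgw fozkh isq ntbgv tnfx jsfg
Hunk 2: at line 4 remove [xpuxv] add [qqi,pzz,vnij] -> 15 lines: kioeg hdlj hpedq uak qqi pzz vnij aws mlwp xrgw fozkh isq ntbgv tnfx jsfg
Hunk 3: at line 11 remove [ntbgv] add [bnjgl] -> 15 lines: kioeg hdlj hpedq uak qqi pzz vnij aws mlwp xrgw fozkh isq bnjgl tnfx jsfg
Hunk 4: at line 8 remove [xrgw] add [hgw,nwp] -> 16 lines: kioeg hdlj hpedq uak qqi pzz vnij aws mlwp hgw nwp fozkh isq bnjgl tnfx jsfg
Hunk 5: at line 4 remove [qqi] add [nin,lmuua,xcx] -> 18 lines: kioeg hdlj hpedq uak nin lmuua xcx pzz vnij aws mlwp hgw nwp fozkh isq bnjgl tnfx jsfg
Final line count: 18

Answer: 18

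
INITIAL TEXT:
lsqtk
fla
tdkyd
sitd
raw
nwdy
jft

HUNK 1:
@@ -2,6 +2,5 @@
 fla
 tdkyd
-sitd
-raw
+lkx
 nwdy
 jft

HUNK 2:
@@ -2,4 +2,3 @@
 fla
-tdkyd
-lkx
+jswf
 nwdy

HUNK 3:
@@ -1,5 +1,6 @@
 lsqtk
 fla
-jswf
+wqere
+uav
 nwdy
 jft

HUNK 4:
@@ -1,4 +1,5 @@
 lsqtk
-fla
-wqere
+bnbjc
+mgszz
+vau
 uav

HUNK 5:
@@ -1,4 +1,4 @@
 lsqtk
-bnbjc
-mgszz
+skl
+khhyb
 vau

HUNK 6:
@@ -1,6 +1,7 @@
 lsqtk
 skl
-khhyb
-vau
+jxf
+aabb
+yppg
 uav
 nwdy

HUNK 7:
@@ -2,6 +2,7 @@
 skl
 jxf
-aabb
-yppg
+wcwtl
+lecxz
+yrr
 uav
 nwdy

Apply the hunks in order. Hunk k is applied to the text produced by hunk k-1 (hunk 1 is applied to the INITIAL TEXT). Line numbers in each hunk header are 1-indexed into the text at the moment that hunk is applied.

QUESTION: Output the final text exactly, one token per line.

Hunk 1: at line 2 remove [sitd,raw] add [lkx] -> 6 lines: lsqtk fla tdkyd lkx nwdy jft
Hunk 2: at line 2 remove [tdkyd,lkx] add [jswf] -> 5 lines: lsqtk fla jswf nwdy jft
Hunk 3: at line 1 remove [jswf] add [wqere,uav] -> 6 lines: lsqtk fla wqere uav nwdy jft
Hunk 4: at line 1 remove [fla,wqere] add [bnbjc,mgszz,vau] -> 7 lines: lsqtk bnbjc mgszz vau uav nwdy jft
Hunk 5: at line 1 remove [bnbjc,mgszz] add [skl,khhyb] -> 7 lines: lsqtk skl khhyb vau uav nwdy jft
Hunk 6: at line 1 remove [khhyb,vau] add [jxf,aabb,yppg] -> 8 lines: lsqtk skl jxf aabb yppg uav nwdy jft
Hunk 7: at line 2 remove [aabb,yppg] add [wcwtl,lecxz,yrr] -> 9 lines: lsqtk skl jxf wcwtl lecxz yrr uav nwdy jft

Answer: lsqtk
skl
jxf
wcwtl
lecxz
yrr
uav
nwdy
jft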